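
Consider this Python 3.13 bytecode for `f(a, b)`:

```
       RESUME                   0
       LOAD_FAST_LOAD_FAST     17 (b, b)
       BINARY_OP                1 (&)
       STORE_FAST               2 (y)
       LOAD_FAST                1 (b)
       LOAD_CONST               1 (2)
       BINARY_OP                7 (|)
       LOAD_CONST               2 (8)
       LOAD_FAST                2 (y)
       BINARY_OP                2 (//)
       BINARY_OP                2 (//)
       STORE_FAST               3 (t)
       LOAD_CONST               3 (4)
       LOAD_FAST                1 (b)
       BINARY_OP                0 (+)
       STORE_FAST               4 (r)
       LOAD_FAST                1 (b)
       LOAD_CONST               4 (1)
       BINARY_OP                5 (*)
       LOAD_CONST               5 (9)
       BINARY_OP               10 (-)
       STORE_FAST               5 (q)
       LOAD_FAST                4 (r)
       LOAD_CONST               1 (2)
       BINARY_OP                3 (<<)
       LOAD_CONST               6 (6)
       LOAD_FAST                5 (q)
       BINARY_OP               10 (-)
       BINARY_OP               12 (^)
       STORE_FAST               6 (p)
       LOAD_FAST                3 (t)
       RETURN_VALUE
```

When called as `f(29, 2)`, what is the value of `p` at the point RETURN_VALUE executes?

LOAD_FAST_LOAD_FAST b,b → push 2,2. Stack: [2, 2]
BINARY_OP & → 2 & 2 = 2. Stack: [2]
STORE_FAST y → y=2. Stack: []
LOAD_FAST b → push 2. Stack: [2]
LOAD_CONST → push 2. Stack: [2, 2]
BINARY_OP | → 2 | 2 = 2. Stack: [2]
LOAD_CONST → push 8. Stack: [2, 8]
LOAD_FAST y → push 2. Stack: [2, 8, 2]
BINARY_OP // → 8 // 2 = 4. Stack: [2, 4]
BINARY_OP // → 2 // 4 = 0. Stack: [0]
STORE_FAST t → t=0. Stack: []
LOAD_CONST → push 4. Stack: [4]
LOAD_FAST b → push 2. Stack: [4, 2]
BINARY_OP + → 4 + 2 = 6. Stack: [6]
STORE_FAST r → r=6. Stack: []
LOAD_FAST b → push 2. Stack: [2]
LOAD_CONST → push 1. Stack: [2, 1]
BINARY_OP * → 2 * 1 = 2. Stack: [2]
LOAD_CONST → push 9. Stack: [2, 9]
BINARY_OP - → 2 - 9 = -7. Stack: [-7]
STORE_FAST q → q=-7. Stack: []
LOAD_FAST r → push 6. Stack: [6]
LOAD_CONST → push 2. Stack: [6, 2]
BINARY_OP << → 6 << 2 = 24. Stack: [24]
LOAD_CONST → push 6. Stack: [24, 6]
LOAD_FAST q → push -7. Stack: [24, 6, -7]
BINARY_OP - → 6 - -7 = 13. Stack: [24, 13]
BINARY_OP ^ → 24 ^ 13 = 21. Stack: [21]
STORE_FAST p → p=21. Stack: []
LOAD_FAST t → push 0. Stack: [0]
RETURN_VALUE → return 0.

21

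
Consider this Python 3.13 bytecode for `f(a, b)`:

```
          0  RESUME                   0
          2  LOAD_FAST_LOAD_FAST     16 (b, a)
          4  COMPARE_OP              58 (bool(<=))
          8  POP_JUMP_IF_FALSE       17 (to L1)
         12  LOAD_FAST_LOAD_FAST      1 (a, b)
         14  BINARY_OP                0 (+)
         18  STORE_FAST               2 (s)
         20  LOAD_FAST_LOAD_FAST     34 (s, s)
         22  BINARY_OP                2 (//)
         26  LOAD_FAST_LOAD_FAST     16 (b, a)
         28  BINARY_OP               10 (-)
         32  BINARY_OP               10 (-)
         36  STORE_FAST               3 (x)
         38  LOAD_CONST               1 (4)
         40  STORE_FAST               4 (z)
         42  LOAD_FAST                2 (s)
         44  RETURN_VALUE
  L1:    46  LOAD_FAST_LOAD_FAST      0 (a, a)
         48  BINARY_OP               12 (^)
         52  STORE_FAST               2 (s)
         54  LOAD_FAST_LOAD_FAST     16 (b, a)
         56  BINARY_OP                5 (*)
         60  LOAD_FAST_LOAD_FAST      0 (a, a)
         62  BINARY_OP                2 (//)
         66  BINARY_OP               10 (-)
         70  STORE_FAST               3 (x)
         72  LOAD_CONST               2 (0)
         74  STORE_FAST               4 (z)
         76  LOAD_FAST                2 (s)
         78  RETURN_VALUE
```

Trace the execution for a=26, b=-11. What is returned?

LOAD_FAST_LOAD_FAST b,a → push -11,26. Stack: [-11, 26]
COMPARE_OP bool(<=) → -11 vs 26 = True. Stack: [True]
POP_JUMP_IF_FALSE → pop True; no jump. Stack: []
LOAD_FAST_LOAD_FAST a,b → push 26,-11. Stack: [26, -11]
BINARY_OP + → 26 + -11 = 15. Stack: [15]
STORE_FAST s → s=15. Stack: []
LOAD_FAST_LOAD_FAST s,s → push 15,15. Stack: [15, 15]
BINARY_OP // → 15 // 15 = 1. Stack: [1]
LOAD_FAST_LOAD_FAST b,a → push -11,26. Stack: [1, -11, 26]
BINARY_OP - → -11 - 26 = -37. Stack: [1, -37]
BINARY_OP - → 1 - -37 = 38. Stack: [38]
STORE_FAST x → x=38. Stack: []
LOAD_CONST → push 4. Stack: [4]
STORE_FAST z → z=4. Stack: []
LOAD_FAST s → push 15. Stack: [15]
RETURN_VALUE → return 15.

15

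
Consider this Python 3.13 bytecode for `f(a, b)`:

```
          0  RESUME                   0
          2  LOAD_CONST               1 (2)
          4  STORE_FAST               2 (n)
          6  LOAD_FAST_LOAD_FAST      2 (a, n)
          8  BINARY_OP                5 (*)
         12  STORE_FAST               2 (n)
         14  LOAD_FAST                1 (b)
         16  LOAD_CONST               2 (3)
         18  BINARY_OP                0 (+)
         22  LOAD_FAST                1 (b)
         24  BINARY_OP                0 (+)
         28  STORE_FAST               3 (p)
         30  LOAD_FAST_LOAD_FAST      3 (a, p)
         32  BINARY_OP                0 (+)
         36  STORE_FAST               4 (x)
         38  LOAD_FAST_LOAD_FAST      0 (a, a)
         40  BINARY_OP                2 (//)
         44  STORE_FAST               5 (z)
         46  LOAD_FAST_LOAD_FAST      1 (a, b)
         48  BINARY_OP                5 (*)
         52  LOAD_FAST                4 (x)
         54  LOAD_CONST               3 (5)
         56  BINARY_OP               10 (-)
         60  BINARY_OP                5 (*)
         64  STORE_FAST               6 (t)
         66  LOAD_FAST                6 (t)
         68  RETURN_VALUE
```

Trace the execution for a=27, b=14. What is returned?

LOAD_CONST → push 2. Stack: [2]
STORE_FAST n → n=2. Stack: []
LOAD_FAST_LOAD_FAST a,n → push 27,2. Stack: [27, 2]
BINARY_OP * → 27 * 2 = 54. Stack: [54]
STORE_FAST n → n=54. Stack: []
LOAD_FAST b → push 14. Stack: [14]
LOAD_CONST → push 3. Stack: [14, 3]
BINARY_OP + → 14 + 3 = 17. Stack: [17]
LOAD_FAST b → push 14. Stack: [17, 14]
BINARY_OP + → 17 + 14 = 31. Stack: [31]
STORE_FAST p → p=31. Stack: []
LOAD_FAST_LOAD_FAST a,p → push 27,31. Stack: [27, 31]
BINARY_OP + → 27 + 31 = 58. Stack: [58]
STORE_FAST x → x=58. Stack: []
LOAD_FAST_LOAD_FAST a,a → push 27,27. Stack: [27, 27]
BINARY_OP // → 27 // 27 = 1. Stack: [1]
STORE_FAST z → z=1. Stack: []
LOAD_FAST_LOAD_FAST a,b → push 27,14. Stack: [27, 14]
BINARY_OP * → 27 * 14 = 378. Stack: [378]
LOAD_FAST x → push 58. Stack: [378, 58]
LOAD_CONST → push 5. Stack: [378, 58, 5]
BINARY_OP - → 58 - 5 = 53. Stack: [378, 53]
BINARY_OP * → 378 * 53 = 20034. Stack: [20034]
STORE_FAST t → t=20034. Stack: []
LOAD_FAST t → push 20034. Stack: [20034]
RETURN_VALUE → return 20034.

20034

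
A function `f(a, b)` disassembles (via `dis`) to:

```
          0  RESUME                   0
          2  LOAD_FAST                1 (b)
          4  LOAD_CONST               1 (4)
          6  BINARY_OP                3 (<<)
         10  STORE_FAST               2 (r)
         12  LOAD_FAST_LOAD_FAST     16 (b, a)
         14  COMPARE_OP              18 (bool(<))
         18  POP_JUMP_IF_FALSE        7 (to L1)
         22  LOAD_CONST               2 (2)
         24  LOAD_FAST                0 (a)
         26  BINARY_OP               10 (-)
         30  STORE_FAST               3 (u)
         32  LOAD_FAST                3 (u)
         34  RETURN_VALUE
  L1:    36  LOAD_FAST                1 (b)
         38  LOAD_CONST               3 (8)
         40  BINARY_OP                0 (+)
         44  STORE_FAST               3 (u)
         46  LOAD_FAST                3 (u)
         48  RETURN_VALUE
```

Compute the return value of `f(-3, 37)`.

45

LOAD_FAST b → push 37. Stack: [37]
LOAD_CONST → push 4. Stack: [37, 4]
BINARY_OP << → 37 << 4 = 592. Stack: [592]
STORE_FAST r → r=592. Stack: []
LOAD_FAST_LOAD_FAST b,a → push 37,-3. Stack: [37, -3]
COMPARE_OP bool(<) → 37 vs -3 = False. Stack: [False]
POP_JUMP_IF_FALSE → pop False; jump. Stack: []
LOAD_FAST b → push 37. Stack: [37]
LOAD_CONST → push 8. Stack: [37, 8]
BINARY_OP + → 37 + 8 = 45. Stack: [45]
STORE_FAST u → u=45. Stack: []
LOAD_FAST u → push 45. Stack: [45]
RETURN_VALUE → return 45.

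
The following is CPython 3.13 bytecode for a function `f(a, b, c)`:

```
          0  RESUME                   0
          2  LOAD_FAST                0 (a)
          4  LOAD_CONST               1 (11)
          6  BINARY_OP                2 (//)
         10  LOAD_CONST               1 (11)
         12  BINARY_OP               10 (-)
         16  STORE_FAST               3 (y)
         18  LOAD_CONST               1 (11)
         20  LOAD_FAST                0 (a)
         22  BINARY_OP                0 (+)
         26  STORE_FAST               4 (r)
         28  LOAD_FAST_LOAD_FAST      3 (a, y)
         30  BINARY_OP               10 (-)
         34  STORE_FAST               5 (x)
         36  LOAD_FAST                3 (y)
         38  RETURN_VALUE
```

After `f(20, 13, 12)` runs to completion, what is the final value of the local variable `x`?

LOAD_FAST a → push 20. Stack: [20]
LOAD_CONST → push 11. Stack: [20, 11]
BINARY_OP // → 20 // 11 = 1. Stack: [1]
LOAD_CONST → push 11. Stack: [1, 11]
BINARY_OP - → 1 - 11 = -10. Stack: [-10]
STORE_FAST y → y=-10. Stack: []
LOAD_CONST → push 11. Stack: [11]
LOAD_FAST a → push 20. Stack: [11, 20]
BINARY_OP + → 11 + 20 = 31. Stack: [31]
STORE_FAST r → r=31. Stack: []
LOAD_FAST_LOAD_FAST a,y → push 20,-10. Stack: [20, -10]
BINARY_OP - → 20 - -10 = 30. Stack: [30]
STORE_FAST x → x=30. Stack: []
LOAD_FAST y → push -10. Stack: [-10]
RETURN_VALUE → return -10.

30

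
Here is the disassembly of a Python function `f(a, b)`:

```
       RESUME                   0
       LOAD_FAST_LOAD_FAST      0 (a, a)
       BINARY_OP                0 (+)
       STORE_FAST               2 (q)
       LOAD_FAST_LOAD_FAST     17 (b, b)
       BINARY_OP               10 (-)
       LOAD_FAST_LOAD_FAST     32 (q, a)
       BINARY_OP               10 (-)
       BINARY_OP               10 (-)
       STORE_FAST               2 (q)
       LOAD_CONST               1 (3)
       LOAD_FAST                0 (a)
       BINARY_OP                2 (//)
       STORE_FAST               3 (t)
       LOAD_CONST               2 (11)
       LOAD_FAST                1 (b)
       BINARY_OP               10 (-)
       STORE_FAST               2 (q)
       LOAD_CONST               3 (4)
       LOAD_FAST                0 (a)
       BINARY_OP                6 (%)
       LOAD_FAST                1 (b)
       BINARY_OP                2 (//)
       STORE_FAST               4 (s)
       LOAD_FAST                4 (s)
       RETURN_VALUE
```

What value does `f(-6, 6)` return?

LOAD_FAST_LOAD_FAST a,a → push -6,-6. Stack: [-6, -6]
BINARY_OP + → -6 + -6 = -12. Stack: [-12]
STORE_FAST q → q=-12. Stack: []
LOAD_FAST_LOAD_FAST b,b → push 6,6. Stack: [6, 6]
BINARY_OP - → 6 - 6 = 0. Stack: [0]
LOAD_FAST_LOAD_FAST q,a → push -12,-6. Stack: [0, -12, -6]
BINARY_OP - → -12 - -6 = -6. Stack: [0, -6]
BINARY_OP - → 0 - -6 = 6. Stack: [6]
STORE_FAST q → q=6. Stack: []
LOAD_CONST → push 3. Stack: [3]
LOAD_FAST a → push -6. Stack: [3, -6]
BINARY_OP // → 3 // -6 = -1. Stack: [-1]
STORE_FAST t → t=-1. Stack: []
LOAD_CONST → push 11. Stack: [11]
LOAD_FAST b → push 6. Stack: [11, 6]
BINARY_OP - → 11 - 6 = 5. Stack: [5]
STORE_FAST q → q=5. Stack: []
LOAD_CONST → push 4. Stack: [4]
LOAD_FAST a → push -6. Stack: [4, -6]
BINARY_OP % → 4 % -6 = -2. Stack: [-2]
LOAD_FAST b → push 6. Stack: [-2, 6]
BINARY_OP // → -2 // 6 = -1. Stack: [-1]
STORE_FAST s → s=-1. Stack: []
LOAD_FAST s → push -1. Stack: [-1]
RETURN_VALUE → return -1.

-1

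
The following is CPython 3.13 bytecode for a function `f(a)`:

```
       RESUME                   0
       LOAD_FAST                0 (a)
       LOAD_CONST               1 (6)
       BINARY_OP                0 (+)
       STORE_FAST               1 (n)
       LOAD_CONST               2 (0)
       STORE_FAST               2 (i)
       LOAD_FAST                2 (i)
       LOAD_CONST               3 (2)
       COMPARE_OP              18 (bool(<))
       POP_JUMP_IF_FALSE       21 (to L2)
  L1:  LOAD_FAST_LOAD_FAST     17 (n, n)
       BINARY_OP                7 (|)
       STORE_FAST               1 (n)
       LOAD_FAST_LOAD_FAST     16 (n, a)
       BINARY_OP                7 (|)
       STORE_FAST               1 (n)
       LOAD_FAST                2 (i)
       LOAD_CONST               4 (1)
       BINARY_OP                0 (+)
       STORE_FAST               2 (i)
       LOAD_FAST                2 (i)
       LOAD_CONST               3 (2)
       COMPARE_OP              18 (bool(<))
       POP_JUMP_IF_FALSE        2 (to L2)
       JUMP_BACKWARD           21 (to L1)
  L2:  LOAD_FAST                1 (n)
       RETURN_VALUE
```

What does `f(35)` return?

LOAD_FAST a → push 35. Stack: [35]
LOAD_CONST → push 6. Stack: [35, 6]
BINARY_OP + → 35 + 6 = 41. Stack: [41]
STORE_FAST n → n=41. Stack: []
LOAD_CONST → push 0. Stack: [0]
STORE_FAST i → i=0. Stack: []
LOAD_FAST i → push 0. Stack: [0]
LOAD_CONST → push 2. Stack: [0, 2]
COMPARE_OP bool(<) → 0 vs 2 = True. Stack: [True]
POP_JUMP_IF_FALSE → pop True; no jump. Stack: []
LOAD_FAST_LOAD_FAST n,n → push 41,41. Stack: [41, 41]
BINARY_OP | → 41 | 41 = 41. Stack: [41]
STORE_FAST n → n=41. Stack: []
LOAD_FAST_LOAD_FAST n,a → push 41,35. Stack: [41, 35]
BINARY_OP | → 41 | 35 = 43. Stack: [43]
STORE_FAST n → n=43. Stack: []
LOAD_FAST i → push 0. Stack: [0]
LOAD_CONST → push 1. Stack: [0, 1]
BINARY_OP + → 0 + 1 = 1. Stack: [1]
STORE_FAST i → i=1. Stack: []
LOAD_FAST i → push 1. Stack: [1]
LOAD_CONST → push 2. Stack: [1, 2]
COMPARE_OP bool(<) → 1 vs 2 = True. Stack: [True]
POP_JUMP_IF_FALSE → pop True; no jump. Stack: []
LOAD_FAST_LOAD_FAST n,n → push 43,43. Stack: [43, 43]
BINARY_OP | → 43 | 43 = 43. Stack: [43]
STORE_FAST n → n=43. Stack: []
LOAD_FAST_LOAD_FAST n,a → push 43,35. Stack: [43, 35]
BINARY_OP | → 43 | 35 = 43. Stack: [43]
STORE_FAST n → n=43. Stack: []
LOAD_FAST i → push 1. Stack: [1]
LOAD_CONST → push 1. Stack: [1, 1]
BINARY_OP + → 1 + 1 = 2. Stack: [2]
STORE_FAST i → i=2. Stack: []
LOAD_FAST i → push 2. Stack: [2]
LOAD_CONST → push 2. Stack: [2, 2]
COMPARE_OP bool(<) → 2 vs 2 = False. Stack: [False]
POP_JUMP_IF_FALSE → pop False; jump. Stack: []
LOAD_FAST n → push 43. Stack: [43]
RETURN_VALUE → return 43.

43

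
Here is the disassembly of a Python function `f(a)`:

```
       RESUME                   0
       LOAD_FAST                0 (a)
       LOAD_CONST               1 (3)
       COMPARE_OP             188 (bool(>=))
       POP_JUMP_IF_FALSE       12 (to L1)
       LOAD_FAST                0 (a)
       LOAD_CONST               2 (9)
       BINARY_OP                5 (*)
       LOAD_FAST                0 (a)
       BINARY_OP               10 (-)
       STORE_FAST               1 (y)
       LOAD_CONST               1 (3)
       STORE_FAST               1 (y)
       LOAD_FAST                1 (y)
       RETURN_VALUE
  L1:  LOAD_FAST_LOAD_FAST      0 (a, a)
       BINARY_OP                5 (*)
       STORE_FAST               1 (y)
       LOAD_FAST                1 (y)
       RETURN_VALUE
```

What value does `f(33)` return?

LOAD_FAST a → push 33. Stack: [33]
LOAD_CONST → push 3. Stack: [33, 3]
COMPARE_OP bool(>=) → 33 vs 3 = True. Stack: [True]
POP_JUMP_IF_FALSE → pop True; no jump. Stack: []
LOAD_FAST a → push 33. Stack: [33]
LOAD_CONST → push 9. Stack: [33, 9]
BINARY_OP * → 33 * 9 = 297. Stack: [297]
LOAD_FAST a → push 33. Stack: [297, 33]
BINARY_OP - → 297 - 33 = 264. Stack: [264]
STORE_FAST y → y=264. Stack: []
LOAD_CONST → push 3. Stack: [3]
STORE_FAST y → y=3. Stack: []
LOAD_FAST y → push 3. Stack: [3]
RETURN_VALUE → return 3.

3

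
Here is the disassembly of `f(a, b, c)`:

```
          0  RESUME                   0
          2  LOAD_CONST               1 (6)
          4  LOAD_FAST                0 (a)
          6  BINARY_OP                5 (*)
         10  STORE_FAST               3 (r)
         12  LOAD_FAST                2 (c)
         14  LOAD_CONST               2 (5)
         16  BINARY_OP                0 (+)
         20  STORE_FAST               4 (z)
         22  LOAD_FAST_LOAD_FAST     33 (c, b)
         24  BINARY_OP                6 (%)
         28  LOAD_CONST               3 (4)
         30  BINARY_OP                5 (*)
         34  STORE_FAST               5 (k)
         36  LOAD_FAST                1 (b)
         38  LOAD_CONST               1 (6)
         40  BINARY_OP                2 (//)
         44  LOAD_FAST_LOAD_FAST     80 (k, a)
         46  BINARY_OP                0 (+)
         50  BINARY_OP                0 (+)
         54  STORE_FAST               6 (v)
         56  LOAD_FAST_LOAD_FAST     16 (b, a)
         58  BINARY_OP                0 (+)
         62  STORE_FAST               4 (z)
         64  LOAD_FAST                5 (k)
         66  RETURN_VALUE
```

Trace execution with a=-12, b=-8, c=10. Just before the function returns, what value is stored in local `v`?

-38

LOAD_CONST → push 6. Stack: [6]
LOAD_FAST a → push -12. Stack: [6, -12]
BINARY_OP * → 6 * -12 = -72. Stack: [-72]
STORE_FAST r → r=-72. Stack: []
LOAD_FAST c → push 10. Stack: [10]
LOAD_CONST → push 5. Stack: [10, 5]
BINARY_OP + → 10 + 5 = 15. Stack: [15]
STORE_FAST z → z=15. Stack: []
LOAD_FAST_LOAD_FAST c,b → push 10,-8. Stack: [10, -8]
BINARY_OP % → 10 % -8 = -6. Stack: [-6]
LOAD_CONST → push 4. Stack: [-6, 4]
BINARY_OP * → -6 * 4 = -24. Stack: [-24]
STORE_FAST k → k=-24. Stack: []
LOAD_FAST b → push -8. Stack: [-8]
LOAD_CONST → push 6. Stack: [-8, 6]
BINARY_OP // → -8 // 6 = -2. Stack: [-2]
LOAD_FAST_LOAD_FAST k,a → push -24,-12. Stack: [-2, -24, -12]
BINARY_OP + → -24 + -12 = -36. Stack: [-2, -36]
BINARY_OP + → -2 + -36 = -38. Stack: [-38]
STORE_FAST v → v=-38. Stack: []
LOAD_FAST_LOAD_FAST b,a → push -8,-12. Stack: [-8, -12]
BINARY_OP + → -8 + -12 = -20. Stack: [-20]
STORE_FAST z → z=-20. Stack: []
LOAD_FAST k → push -24. Stack: [-24]
RETURN_VALUE → return -24.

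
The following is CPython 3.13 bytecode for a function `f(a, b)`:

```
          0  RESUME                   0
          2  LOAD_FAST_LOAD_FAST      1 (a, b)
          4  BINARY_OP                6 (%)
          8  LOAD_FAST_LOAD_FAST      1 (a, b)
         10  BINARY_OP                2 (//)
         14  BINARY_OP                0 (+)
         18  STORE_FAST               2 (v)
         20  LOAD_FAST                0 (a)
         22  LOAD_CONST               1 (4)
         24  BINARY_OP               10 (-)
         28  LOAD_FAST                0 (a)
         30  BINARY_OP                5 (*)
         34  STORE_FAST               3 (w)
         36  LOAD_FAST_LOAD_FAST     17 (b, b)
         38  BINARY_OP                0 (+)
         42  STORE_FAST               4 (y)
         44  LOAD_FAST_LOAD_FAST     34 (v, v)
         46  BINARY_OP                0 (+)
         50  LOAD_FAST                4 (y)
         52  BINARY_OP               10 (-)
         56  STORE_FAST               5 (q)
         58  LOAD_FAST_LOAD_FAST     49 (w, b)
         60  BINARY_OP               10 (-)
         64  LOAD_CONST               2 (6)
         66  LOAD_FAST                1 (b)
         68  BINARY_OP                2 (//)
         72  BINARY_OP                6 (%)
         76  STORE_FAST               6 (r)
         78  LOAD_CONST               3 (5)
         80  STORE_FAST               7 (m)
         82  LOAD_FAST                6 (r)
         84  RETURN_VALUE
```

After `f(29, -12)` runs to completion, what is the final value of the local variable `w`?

725

LOAD_FAST_LOAD_FAST a,b → push 29,-12. Stack: [29, -12]
BINARY_OP % → 29 % -12 = -7. Stack: [-7]
LOAD_FAST_LOAD_FAST a,b → push 29,-12. Stack: [-7, 29, -12]
BINARY_OP // → 29 // -12 = -3. Stack: [-7, -3]
BINARY_OP + → -7 + -3 = -10. Stack: [-10]
STORE_FAST v → v=-10. Stack: []
LOAD_FAST a → push 29. Stack: [29]
LOAD_CONST → push 4. Stack: [29, 4]
BINARY_OP - → 29 - 4 = 25. Stack: [25]
LOAD_FAST a → push 29. Stack: [25, 29]
BINARY_OP * → 25 * 29 = 725. Stack: [725]
STORE_FAST w → w=725. Stack: []
LOAD_FAST_LOAD_FAST b,b → push -12,-12. Stack: [-12, -12]
BINARY_OP + → -12 + -12 = -24. Stack: [-24]
STORE_FAST y → y=-24. Stack: []
LOAD_FAST_LOAD_FAST v,v → push -10,-10. Stack: [-10, -10]
BINARY_OP + → -10 + -10 = -20. Stack: [-20]
LOAD_FAST y → push -24. Stack: [-20, -24]
BINARY_OP - → -20 - -24 = 4. Stack: [4]
STORE_FAST q → q=4. Stack: []
LOAD_FAST_LOAD_FAST w,b → push 725,-12. Stack: [725, -12]
BINARY_OP - → 725 - -12 = 737. Stack: [737]
LOAD_CONST → push 6. Stack: [737, 6]
LOAD_FAST b → push -12. Stack: [737, 6, -12]
BINARY_OP // → 6 // -12 = -1. Stack: [737, -1]
BINARY_OP % → 737 % -1 = 0. Stack: [0]
STORE_FAST r → r=0. Stack: []
LOAD_CONST → push 5. Stack: [5]
STORE_FAST m → m=5. Stack: []
LOAD_FAST r → push 0. Stack: [0]
RETURN_VALUE → return 0.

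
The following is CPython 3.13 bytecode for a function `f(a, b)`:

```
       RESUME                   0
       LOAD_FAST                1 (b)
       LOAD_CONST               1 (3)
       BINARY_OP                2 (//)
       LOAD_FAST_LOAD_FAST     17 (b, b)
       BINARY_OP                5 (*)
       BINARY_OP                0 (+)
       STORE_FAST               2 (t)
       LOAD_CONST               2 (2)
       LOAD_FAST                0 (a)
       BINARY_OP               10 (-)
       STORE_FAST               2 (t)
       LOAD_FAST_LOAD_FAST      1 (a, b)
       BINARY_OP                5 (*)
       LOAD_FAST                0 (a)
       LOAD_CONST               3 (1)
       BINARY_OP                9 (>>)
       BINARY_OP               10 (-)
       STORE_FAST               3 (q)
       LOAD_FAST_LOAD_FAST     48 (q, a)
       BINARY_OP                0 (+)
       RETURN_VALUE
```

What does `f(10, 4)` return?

LOAD_FAST b → push 4. Stack: [4]
LOAD_CONST → push 3. Stack: [4, 3]
BINARY_OP // → 4 // 3 = 1. Stack: [1]
LOAD_FAST_LOAD_FAST b,b → push 4,4. Stack: [1, 4, 4]
BINARY_OP * → 4 * 4 = 16. Stack: [1, 16]
BINARY_OP + → 1 + 16 = 17. Stack: [17]
STORE_FAST t → t=17. Stack: []
LOAD_CONST → push 2. Stack: [2]
LOAD_FAST a → push 10. Stack: [2, 10]
BINARY_OP - → 2 - 10 = -8. Stack: [-8]
STORE_FAST t → t=-8. Stack: []
LOAD_FAST_LOAD_FAST a,b → push 10,4. Stack: [10, 4]
BINARY_OP * → 10 * 4 = 40. Stack: [40]
LOAD_FAST a → push 10. Stack: [40, 10]
LOAD_CONST → push 1. Stack: [40, 10, 1]
BINARY_OP >> → 10 >> 1 = 5. Stack: [40, 5]
BINARY_OP - → 40 - 5 = 35. Stack: [35]
STORE_FAST q → q=35. Stack: []
LOAD_FAST_LOAD_FAST q,a → push 35,10. Stack: [35, 10]
BINARY_OP + → 35 + 10 = 45. Stack: [45]
RETURN_VALUE → return 45.

45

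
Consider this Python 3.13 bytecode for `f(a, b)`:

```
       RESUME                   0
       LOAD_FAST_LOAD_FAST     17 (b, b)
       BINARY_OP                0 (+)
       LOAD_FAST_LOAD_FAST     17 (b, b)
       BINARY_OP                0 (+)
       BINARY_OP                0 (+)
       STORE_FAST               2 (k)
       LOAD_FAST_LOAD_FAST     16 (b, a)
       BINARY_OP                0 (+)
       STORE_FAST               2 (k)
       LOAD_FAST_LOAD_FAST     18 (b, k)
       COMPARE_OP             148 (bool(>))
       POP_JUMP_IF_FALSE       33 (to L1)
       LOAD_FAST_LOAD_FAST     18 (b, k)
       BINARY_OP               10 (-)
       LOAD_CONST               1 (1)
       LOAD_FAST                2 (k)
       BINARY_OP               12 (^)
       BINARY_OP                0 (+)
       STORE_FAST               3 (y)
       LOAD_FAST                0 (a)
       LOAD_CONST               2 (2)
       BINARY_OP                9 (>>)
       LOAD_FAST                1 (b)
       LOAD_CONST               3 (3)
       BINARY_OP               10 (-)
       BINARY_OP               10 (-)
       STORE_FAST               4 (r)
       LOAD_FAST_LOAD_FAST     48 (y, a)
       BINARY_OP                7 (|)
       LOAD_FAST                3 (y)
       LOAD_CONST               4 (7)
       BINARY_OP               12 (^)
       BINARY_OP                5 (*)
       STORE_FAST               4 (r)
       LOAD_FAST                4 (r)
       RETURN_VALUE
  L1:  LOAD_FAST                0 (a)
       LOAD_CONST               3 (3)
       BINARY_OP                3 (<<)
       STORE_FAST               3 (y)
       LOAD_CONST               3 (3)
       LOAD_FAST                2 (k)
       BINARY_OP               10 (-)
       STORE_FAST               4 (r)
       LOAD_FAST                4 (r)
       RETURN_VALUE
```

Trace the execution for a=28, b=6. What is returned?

LOAD_FAST_LOAD_FAST b,b → push 6,6. Stack: [6, 6]
BINARY_OP + → 6 + 6 = 12. Stack: [12]
LOAD_FAST_LOAD_FAST b,b → push 6,6. Stack: [12, 6, 6]
BINARY_OP + → 6 + 6 = 12. Stack: [12, 12]
BINARY_OP + → 12 + 12 = 24. Stack: [24]
STORE_FAST k → k=24. Stack: []
LOAD_FAST_LOAD_FAST b,a → push 6,28. Stack: [6, 28]
BINARY_OP + → 6 + 28 = 34. Stack: [34]
STORE_FAST k → k=34. Stack: []
LOAD_FAST_LOAD_FAST b,k → push 6,34. Stack: [6, 34]
COMPARE_OP bool(>) → 6 vs 34 = False. Stack: [False]
POP_JUMP_IF_FALSE → pop False; jump. Stack: []
LOAD_FAST a → push 28. Stack: [28]
LOAD_CONST → push 3. Stack: [28, 3]
BINARY_OP << → 28 << 3 = 224. Stack: [224]
STORE_FAST y → y=224. Stack: []
LOAD_CONST → push 3. Stack: [3]
LOAD_FAST k → push 34. Stack: [3, 34]
BINARY_OP - → 3 - 34 = -31. Stack: [-31]
STORE_FAST r → r=-31. Stack: []
LOAD_FAST r → push -31. Stack: [-31]
RETURN_VALUE → return -31.

-31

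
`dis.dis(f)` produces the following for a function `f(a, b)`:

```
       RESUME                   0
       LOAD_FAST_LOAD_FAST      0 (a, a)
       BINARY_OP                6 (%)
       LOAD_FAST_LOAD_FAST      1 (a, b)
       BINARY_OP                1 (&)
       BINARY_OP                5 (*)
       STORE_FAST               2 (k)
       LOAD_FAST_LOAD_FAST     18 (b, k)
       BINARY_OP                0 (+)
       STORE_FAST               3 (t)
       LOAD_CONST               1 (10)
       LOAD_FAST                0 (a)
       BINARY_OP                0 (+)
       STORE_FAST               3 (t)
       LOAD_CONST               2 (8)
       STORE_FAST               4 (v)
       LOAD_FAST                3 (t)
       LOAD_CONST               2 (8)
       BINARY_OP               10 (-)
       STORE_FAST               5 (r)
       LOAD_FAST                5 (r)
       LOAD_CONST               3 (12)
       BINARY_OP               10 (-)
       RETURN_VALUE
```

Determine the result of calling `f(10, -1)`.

LOAD_FAST_LOAD_FAST a,a → push 10,10. Stack: [10, 10]
BINARY_OP % → 10 % 10 = 0. Stack: [0]
LOAD_FAST_LOAD_FAST a,b → push 10,-1. Stack: [0, 10, -1]
BINARY_OP & → 10 & -1 = 10. Stack: [0, 10]
BINARY_OP * → 0 * 10 = 0. Stack: [0]
STORE_FAST k → k=0. Stack: []
LOAD_FAST_LOAD_FAST b,k → push -1,0. Stack: [-1, 0]
BINARY_OP + → -1 + 0 = -1. Stack: [-1]
STORE_FAST t → t=-1. Stack: []
LOAD_CONST → push 10. Stack: [10]
LOAD_FAST a → push 10. Stack: [10, 10]
BINARY_OP + → 10 + 10 = 20. Stack: [20]
STORE_FAST t → t=20. Stack: []
LOAD_CONST → push 8. Stack: [8]
STORE_FAST v → v=8. Stack: []
LOAD_FAST t → push 20. Stack: [20]
LOAD_CONST → push 8. Stack: [20, 8]
BINARY_OP - → 20 - 8 = 12. Stack: [12]
STORE_FAST r → r=12. Stack: []
LOAD_FAST r → push 12. Stack: [12]
LOAD_CONST → push 12. Stack: [12, 12]
BINARY_OP - → 12 - 12 = 0. Stack: [0]
RETURN_VALUE → return 0.

0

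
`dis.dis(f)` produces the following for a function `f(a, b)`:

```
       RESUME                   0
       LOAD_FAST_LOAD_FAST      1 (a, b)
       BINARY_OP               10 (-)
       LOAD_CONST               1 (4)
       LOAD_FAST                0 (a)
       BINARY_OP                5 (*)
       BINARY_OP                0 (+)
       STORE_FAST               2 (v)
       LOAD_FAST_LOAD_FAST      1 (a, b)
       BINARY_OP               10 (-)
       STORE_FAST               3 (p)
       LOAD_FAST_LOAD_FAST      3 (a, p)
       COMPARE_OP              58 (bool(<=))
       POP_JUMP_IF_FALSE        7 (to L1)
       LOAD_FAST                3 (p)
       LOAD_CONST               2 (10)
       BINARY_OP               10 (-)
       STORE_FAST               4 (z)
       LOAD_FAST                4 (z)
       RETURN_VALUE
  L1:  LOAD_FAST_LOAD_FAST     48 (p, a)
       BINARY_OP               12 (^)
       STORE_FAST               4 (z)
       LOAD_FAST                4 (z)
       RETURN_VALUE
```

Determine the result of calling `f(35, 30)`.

38

LOAD_FAST_LOAD_FAST a,b → push 35,30. Stack: [35, 30]
BINARY_OP - → 35 - 30 = 5. Stack: [5]
LOAD_CONST → push 4. Stack: [5, 4]
LOAD_FAST a → push 35. Stack: [5, 4, 35]
BINARY_OP * → 4 * 35 = 140. Stack: [5, 140]
BINARY_OP + → 5 + 140 = 145. Stack: [145]
STORE_FAST v → v=145. Stack: []
LOAD_FAST_LOAD_FAST a,b → push 35,30. Stack: [35, 30]
BINARY_OP - → 35 - 30 = 5. Stack: [5]
STORE_FAST p → p=5. Stack: []
LOAD_FAST_LOAD_FAST a,p → push 35,5. Stack: [35, 5]
COMPARE_OP bool(<=) → 35 vs 5 = False. Stack: [False]
POP_JUMP_IF_FALSE → pop False; jump. Stack: []
LOAD_FAST_LOAD_FAST p,a → push 5,35. Stack: [5, 35]
BINARY_OP ^ → 5 ^ 35 = 38. Stack: [38]
STORE_FAST z → z=38. Stack: []
LOAD_FAST z → push 38. Stack: [38]
RETURN_VALUE → return 38.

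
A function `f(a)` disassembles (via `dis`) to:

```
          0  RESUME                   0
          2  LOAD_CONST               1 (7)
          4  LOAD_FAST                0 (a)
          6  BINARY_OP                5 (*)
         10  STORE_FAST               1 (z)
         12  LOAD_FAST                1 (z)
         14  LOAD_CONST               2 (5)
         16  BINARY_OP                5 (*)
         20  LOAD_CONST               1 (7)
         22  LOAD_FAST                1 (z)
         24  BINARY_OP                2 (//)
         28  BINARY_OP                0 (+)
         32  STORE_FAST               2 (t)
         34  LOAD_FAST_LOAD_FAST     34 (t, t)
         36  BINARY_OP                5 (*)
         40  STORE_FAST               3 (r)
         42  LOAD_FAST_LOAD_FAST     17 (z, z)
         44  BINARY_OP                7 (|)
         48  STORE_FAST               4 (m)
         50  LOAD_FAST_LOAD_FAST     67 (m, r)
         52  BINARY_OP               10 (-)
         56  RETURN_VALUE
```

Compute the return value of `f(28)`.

-960204

LOAD_CONST → push 7. Stack: [7]
LOAD_FAST a → push 28. Stack: [7, 28]
BINARY_OP * → 7 * 28 = 196. Stack: [196]
STORE_FAST z → z=196. Stack: []
LOAD_FAST z → push 196. Stack: [196]
LOAD_CONST → push 5. Stack: [196, 5]
BINARY_OP * → 196 * 5 = 980. Stack: [980]
LOAD_CONST → push 7. Stack: [980, 7]
LOAD_FAST z → push 196. Stack: [980, 7, 196]
BINARY_OP // → 7 // 196 = 0. Stack: [980, 0]
BINARY_OP + → 980 + 0 = 980. Stack: [980]
STORE_FAST t → t=980. Stack: []
LOAD_FAST_LOAD_FAST t,t → push 980,980. Stack: [980, 980]
BINARY_OP * → 980 * 980 = 960400. Stack: [960400]
STORE_FAST r → r=960400. Stack: []
LOAD_FAST_LOAD_FAST z,z → push 196,196. Stack: [196, 196]
BINARY_OP | → 196 | 196 = 196. Stack: [196]
STORE_FAST m → m=196. Stack: []
LOAD_FAST_LOAD_FAST m,r → push 196,960400. Stack: [196, 960400]
BINARY_OP - → 196 - 960400 = -960204. Stack: [-960204]
RETURN_VALUE → return -960204.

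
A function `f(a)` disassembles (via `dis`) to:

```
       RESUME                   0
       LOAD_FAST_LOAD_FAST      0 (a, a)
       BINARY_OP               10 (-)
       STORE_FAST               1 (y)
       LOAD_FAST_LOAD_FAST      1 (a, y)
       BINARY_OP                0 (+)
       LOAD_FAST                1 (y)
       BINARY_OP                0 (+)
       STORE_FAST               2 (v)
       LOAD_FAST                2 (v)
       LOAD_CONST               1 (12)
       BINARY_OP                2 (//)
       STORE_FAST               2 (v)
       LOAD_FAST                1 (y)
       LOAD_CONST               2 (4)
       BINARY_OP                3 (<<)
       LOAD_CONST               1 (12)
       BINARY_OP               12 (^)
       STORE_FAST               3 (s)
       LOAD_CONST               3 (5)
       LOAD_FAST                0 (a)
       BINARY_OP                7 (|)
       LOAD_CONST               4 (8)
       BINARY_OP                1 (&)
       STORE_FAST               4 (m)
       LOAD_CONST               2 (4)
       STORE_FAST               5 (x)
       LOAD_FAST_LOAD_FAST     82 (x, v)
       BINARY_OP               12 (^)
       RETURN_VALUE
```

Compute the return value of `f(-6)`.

LOAD_FAST_LOAD_FAST a,a → push -6,-6. Stack: [-6, -6]
BINARY_OP - → -6 - -6 = 0. Stack: [0]
STORE_FAST y → y=0. Stack: []
LOAD_FAST_LOAD_FAST a,y → push -6,0. Stack: [-6, 0]
BINARY_OP + → -6 + 0 = -6. Stack: [-6]
LOAD_FAST y → push 0. Stack: [-6, 0]
BINARY_OP + → -6 + 0 = -6. Stack: [-6]
STORE_FAST v → v=-6. Stack: []
LOAD_FAST v → push -6. Stack: [-6]
LOAD_CONST → push 12. Stack: [-6, 12]
BINARY_OP // → -6 // 12 = -1. Stack: [-1]
STORE_FAST v → v=-1. Stack: []
LOAD_FAST y → push 0. Stack: [0]
LOAD_CONST → push 4. Stack: [0, 4]
BINARY_OP << → 0 << 4 = 0. Stack: [0]
LOAD_CONST → push 12. Stack: [0, 12]
BINARY_OP ^ → 0 ^ 12 = 12. Stack: [12]
STORE_FAST s → s=12. Stack: []
LOAD_CONST → push 5. Stack: [5]
LOAD_FAST a → push -6. Stack: [5, -6]
BINARY_OP | → 5 | -6 = -1. Stack: [-1]
LOAD_CONST → push 8. Stack: [-1, 8]
BINARY_OP & → -1 & 8 = 8. Stack: [8]
STORE_FAST m → m=8. Stack: []
LOAD_CONST → push 4. Stack: [4]
STORE_FAST x → x=4. Stack: []
LOAD_FAST_LOAD_FAST x,v → push 4,-1. Stack: [4, -1]
BINARY_OP ^ → 4 ^ -1 = -5. Stack: [-5]
RETURN_VALUE → return -5.

-5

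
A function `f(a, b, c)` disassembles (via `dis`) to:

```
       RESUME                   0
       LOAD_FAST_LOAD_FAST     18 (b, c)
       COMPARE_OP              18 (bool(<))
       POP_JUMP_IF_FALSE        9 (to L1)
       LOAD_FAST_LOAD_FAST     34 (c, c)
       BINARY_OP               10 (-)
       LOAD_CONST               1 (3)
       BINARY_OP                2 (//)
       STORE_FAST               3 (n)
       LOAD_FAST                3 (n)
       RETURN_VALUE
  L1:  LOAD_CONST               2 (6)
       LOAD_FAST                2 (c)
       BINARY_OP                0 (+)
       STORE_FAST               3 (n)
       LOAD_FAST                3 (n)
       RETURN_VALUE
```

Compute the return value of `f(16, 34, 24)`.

LOAD_FAST_LOAD_FAST b,c → push 34,24. Stack: [34, 24]
COMPARE_OP bool(<) → 34 vs 24 = False. Stack: [False]
POP_JUMP_IF_FALSE → pop False; jump. Stack: []
LOAD_CONST → push 6. Stack: [6]
LOAD_FAST c → push 24. Stack: [6, 24]
BINARY_OP + → 6 + 24 = 30. Stack: [30]
STORE_FAST n → n=30. Stack: []
LOAD_FAST n → push 30. Stack: [30]
RETURN_VALUE → return 30.

30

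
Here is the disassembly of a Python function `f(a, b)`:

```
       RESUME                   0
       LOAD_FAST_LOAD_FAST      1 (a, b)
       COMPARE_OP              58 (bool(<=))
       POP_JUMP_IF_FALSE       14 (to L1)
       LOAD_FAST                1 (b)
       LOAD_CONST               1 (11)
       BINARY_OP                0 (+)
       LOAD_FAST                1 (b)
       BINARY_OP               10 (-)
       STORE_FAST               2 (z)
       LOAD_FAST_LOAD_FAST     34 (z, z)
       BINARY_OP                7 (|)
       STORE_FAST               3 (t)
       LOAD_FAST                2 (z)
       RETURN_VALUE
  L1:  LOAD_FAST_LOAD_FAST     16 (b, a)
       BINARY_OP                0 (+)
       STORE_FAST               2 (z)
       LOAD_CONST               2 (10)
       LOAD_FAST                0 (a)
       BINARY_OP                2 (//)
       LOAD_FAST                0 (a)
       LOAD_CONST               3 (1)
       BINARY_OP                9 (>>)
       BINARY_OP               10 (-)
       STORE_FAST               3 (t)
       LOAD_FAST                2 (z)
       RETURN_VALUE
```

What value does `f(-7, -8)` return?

LOAD_FAST_LOAD_FAST a,b → push -7,-8. Stack: [-7, -8]
COMPARE_OP bool(<=) → -7 vs -8 = False. Stack: [False]
POP_JUMP_IF_FALSE → pop False; jump. Stack: []
LOAD_FAST_LOAD_FAST b,a → push -8,-7. Stack: [-8, -7]
BINARY_OP + → -8 + -7 = -15. Stack: [-15]
STORE_FAST z → z=-15. Stack: []
LOAD_CONST → push 10. Stack: [10]
LOAD_FAST a → push -7. Stack: [10, -7]
BINARY_OP // → 10 // -7 = -2. Stack: [-2]
LOAD_FAST a → push -7. Stack: [-2, -7]
LOAD_CONST → push 1. Stack: [-2, -7, 1]
BINARY_OP >> → -7 >> 1 = -4. Stack: [-2, -4]
BINARY_OP - → -2 - -4 = 2. Stack: [2]
STORE_FAST t → t=2. Stack: []
LOAD_FAST z → push -15. Stack: [-15]
RETURN_VALUE → return -15.

-15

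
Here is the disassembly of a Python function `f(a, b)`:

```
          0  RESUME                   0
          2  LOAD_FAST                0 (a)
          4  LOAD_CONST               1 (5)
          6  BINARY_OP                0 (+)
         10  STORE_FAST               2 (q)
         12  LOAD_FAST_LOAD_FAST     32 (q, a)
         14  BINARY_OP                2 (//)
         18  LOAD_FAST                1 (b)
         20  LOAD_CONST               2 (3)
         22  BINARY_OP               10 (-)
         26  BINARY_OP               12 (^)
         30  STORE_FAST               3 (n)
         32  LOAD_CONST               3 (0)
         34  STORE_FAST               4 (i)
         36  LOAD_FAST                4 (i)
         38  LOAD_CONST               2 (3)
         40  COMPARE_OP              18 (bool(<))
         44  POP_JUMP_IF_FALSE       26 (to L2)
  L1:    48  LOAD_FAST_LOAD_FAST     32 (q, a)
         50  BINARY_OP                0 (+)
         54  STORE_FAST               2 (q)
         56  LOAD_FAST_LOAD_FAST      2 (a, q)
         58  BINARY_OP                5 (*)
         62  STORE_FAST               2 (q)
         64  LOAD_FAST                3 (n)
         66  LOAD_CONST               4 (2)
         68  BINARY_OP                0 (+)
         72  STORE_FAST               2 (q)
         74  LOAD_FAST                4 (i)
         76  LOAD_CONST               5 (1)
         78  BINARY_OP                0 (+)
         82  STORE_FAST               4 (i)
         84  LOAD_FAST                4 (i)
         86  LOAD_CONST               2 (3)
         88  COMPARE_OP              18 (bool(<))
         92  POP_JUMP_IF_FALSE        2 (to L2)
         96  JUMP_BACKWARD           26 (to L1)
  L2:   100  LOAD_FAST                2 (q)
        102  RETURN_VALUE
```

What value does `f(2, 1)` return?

LOAD_FAST a → push 2
LOAD_CONST → push 5
BINARY_OP + → 2 + 5 = 7
STORE_FAST q → q=7
LOAD_FAST_LOAD_FAST q,a → push 7,2
BINARY_OP // → 7 // 2 = 3
LOAD_FAST b → push 1
LOAD_CONST → push 3
BINARY_OP - → 1 - 3 = -2
BINARY_OP ^ → 3 ^ -2 = -3
STORE_FAST n → n=-3
LOAD_CONST → push 0
STORE_FAST i → i=0
LOAD_FAST i → push 0
LOAD_CONST → push 3
COMPARE_OP bool(<) → 0 vs 3 = True
POP_JUMP_IF_FALSE → pop True; no jump
LOAD_FAST_LOAD_FAST q,a → push 7,2
BINARY_OP + → 7 + 2 = 9
STORE_FAST q → q=9
LOAD_FAST_LOAD_FAST a,q → push 2,9
BINARY_OP * → 2 * 9 = 18
STORE_FAST q → q=18
LOAD_FAST n → push -3
LOAD_CONST → push 2
BINARY_OP + → -3 + 2 = -1
STORE_FAST q → q=-1
LOAD_FAST i → push 0
LOAD_CONST → push 1
BINARY_OP + → 0 + 1 = 1
STORE_FAST i → i=1
LOAD_FAST i → push 1
LOAD_CONST → push 3
COMPARE_OP bool(<) → 1 vs 3 = True
POP_JUMP_IF_FALSE → pop True; no jump
LOAD_FAST_LOAD_FAST q,a → push -1,2
BINARY_OP + → -1 + 2 = 1
STORE_FAST q → q=1
LOAD_FAST_LOAD_FAST a,q → push 2,1
BINARY_OP * → 2 * 1 = 2
STORE_FAST q → q=2
LOAD_FAST n → push -3
LOAD_CONST → push 2
BINARY_OP + → -3 + 2 = -1
STORE_FAST q → q=-1
LOAD_FAST i → push 1
LOAD_CONST → push 1
BINARY_OP + → 1 + 1 = 2
STORE_FAST i → i=2
LOAD_FAST i → push 2
LOAD_CONST → push 3
COMPARE_OP bool(<) → 2 vs 3 = True
POP_JUMP_IF_FALSE → pop True; no jump
LOAD_FAST_LOAD_FAST q,a → push -1,2
BINARY_OP + → -1 + 2 = 1
STORE_FAST q → q=1
LOAD_FAST_LOAD_FAST a,q → push 2,1
BINARY_OP * → 2 * 1 = 2
STORE_FAST q → q=2
LOAD_FAST n → push -3
LOAD_CONST → push 2
BINARY_OP + → -3 + 2 = -1
STORE_FAST q → q=-1
LOAD_FAST i → push 2
LOAD_CONST → push 1
BINARY_OP + → 2 + 1 = 3
STORE_FAST i → i=3
LOAD_FAST i → push 3
LOAD_CONST → push 3
COMPARE_OP bool(<) → 3 vs 3 = False
POP_JUMP_IF_FALSE → pop False; jump
LOAD_FAST q → push -1
RETURN_VALUE → return -1.

-1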